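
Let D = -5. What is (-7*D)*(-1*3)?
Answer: -105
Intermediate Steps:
(-7*D)*(-1*3) = (-7*(-5))*(-1*3) = 35*(-3) = -105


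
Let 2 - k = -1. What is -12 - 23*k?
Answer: -81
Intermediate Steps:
k = 3 (k = 2 - 1*(-1) = 2 + 1 = 3)
-12 - 23*k = -12 - 23*3 = -12 - 69 = -81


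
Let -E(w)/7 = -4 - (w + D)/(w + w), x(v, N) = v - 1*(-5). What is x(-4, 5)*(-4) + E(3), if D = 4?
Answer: 193/6 ≈ 32.167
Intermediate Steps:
x(v, N) = 5 + v (x(v, N) = v + 5 = 5 + v)
E(w) = 28 + 7*(4 + w)/(2*w) (E(w) = -7*(-4 - (w + 4)/(w + w)) = -7*(-4 - (4 + w)/(2*w)) = 28 + 7*(4 + w)/(2*w))
x(-4, 5)*(-4) + E(3) = (5 - 4)*(-4) + (63/2 + 14/3) = 1*(-4) + (63/2 + 14*(1/3)) = -4 + (63/2 + 14/3) = -4 + 217/6 = 193/6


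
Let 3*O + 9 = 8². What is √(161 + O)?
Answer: √1614/3 ≈ 13.392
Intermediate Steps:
O = 55/3 (O = -3 + (⅓)*8² = -3 + (⅓)*64 = -3 + 64/3 = 55/3 ≈ 18.333)
√(161 + O) = √(161 + 55/3) = √(538/3) = √1614/3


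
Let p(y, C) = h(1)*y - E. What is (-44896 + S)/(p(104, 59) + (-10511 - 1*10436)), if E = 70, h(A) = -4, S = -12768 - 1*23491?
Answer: 81155/21433 ≈ 3.7864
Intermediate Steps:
S = -36259 (S = -12768 - 23491 = -36259)
p(y, C) = -70 - 4*y (p(y, C) = -4*y - 1*70 = -4*y - 70 = -70 - 4*y)
(-44896 + S)/(p(104, 59) + (-10511 - 1*10436)) = (-44896 - 36259)/((-70 - 4*104) + (-10511 - 1*10436)) = -81155/((-70 - 416) + (-10511 - 10436)) = -81155/(-486 - 20947) = -81155/(-21433) = -81155*(-1/21433) = 81155/21433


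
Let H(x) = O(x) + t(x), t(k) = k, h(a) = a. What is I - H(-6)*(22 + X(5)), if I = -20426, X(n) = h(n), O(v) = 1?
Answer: -20291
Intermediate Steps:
X(n) = n
H(x) = 1 + x
I - H(-6)*(22 + X(5)) = -20426 - (1 - 6)*(22 + 5) = -20426 - (-5)*27 = -20426 - 1*(-135) = -20426 + 135 = -20291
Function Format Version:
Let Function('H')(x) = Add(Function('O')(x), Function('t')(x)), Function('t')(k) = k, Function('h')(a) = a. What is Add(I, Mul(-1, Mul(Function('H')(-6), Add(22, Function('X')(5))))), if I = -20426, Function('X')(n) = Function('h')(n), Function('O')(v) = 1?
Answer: -20291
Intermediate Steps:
Function('X')(n) = n
Function('H')(x) = Add(1, x)
Add(I, Mul(-1, Mul(Function('H')(-6), Add(22, Function('X')(5))))) = Add(-20426, Mul(-1, Mul(Add(1, -6), Add(22, 5)))) = Add(-20426, Mul(-1, Mul(-5, 27))) = Add(-20426, Mul(-1, -135)) = Add(-20426, 135) = -20291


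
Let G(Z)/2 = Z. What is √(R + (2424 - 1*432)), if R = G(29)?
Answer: 5*√82 ≈ 45.277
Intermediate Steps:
G(Z) = 2*Z
R = 58 (R = 2*29 = 58)
√(R + (2424 - 1*432)) = √(58 + (2424 - 1*432)) = √(58 + (2424 - 432)) = √(58 + 1992) = √2050 = 5*√82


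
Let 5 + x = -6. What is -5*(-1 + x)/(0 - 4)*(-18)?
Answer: 270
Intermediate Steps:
x = -11 (x = -5 - 6 = -11)
-5*(-1 + x)/(0 - 4)*(-18) = -5*(-1 - 11)/(0 - 4)*(-18) = -(-60)/(-4)*(-18) = -(-60)*(-1)/4*(-18) = -5*3*(-18) = -15*(-18) = 270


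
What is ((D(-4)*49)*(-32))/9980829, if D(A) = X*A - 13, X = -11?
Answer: -48608/9980829 ≈ -0.0048701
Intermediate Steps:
D(A) = -13 - 11*A (D(A) = -11*A - 13 = -13 - 11*A)
((D(-4)*49)*(-32))/9980829 = (((-13 - 11*(-4))*49)*(-32))/9980829 = (((-13 + 44)*49)*(-32))*(1/9980829) = ((31*49)*(-32))*(1/9980829) = (1519*(-32))*(1/9980829) = -48608*1/9980829 = -48608/9980829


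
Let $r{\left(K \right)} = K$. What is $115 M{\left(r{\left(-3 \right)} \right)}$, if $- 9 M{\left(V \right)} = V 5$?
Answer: $\frac{575}{3} \approx 191.67$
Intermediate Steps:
$M{\left(V \right)} = - \frac{5 V}{9}$ ($M{\left(V \right)} = - \frac{V 5}{9} = - \frac{5 V}{9}$)
$115 M{\left(r{\left(-3 \right)} \right)} = 115 \left(\left(- \frac{5}{9}\right) \left(-3\right)\right) = 115 \cdot \frac{5}{3} = \frac{575}{3}$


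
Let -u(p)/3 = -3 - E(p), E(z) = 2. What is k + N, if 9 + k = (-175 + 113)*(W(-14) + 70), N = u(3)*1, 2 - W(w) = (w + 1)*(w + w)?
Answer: 18110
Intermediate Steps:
u(p) = 15 (u(p) = -3*(-3 - 1*2) = -3*(-3 - 2) = -3*(-5) = 15)
W(w) = 2 - 2*w*(1 + w) (W(w) = 2 - (w + 1)*(w + w) = 2 - (1 + w)*2*w = 2 - 2*w*(1 + w))
N = 15 (N = 15*1 = 15)
k = 18095 (k = -9 + (-175 + 113)*((2 - 2*(-14) - 2*(-14)²) + 70) = -9 - 62*((2 + 28 - 2*196) + 70) = -9 - 62*((2 + 28 - 392) + 70) = -9 - 62*(-362 + 70) = -9 - 62*(-292) = -9 + 18104 = 18095)
k + N = 18095 + 15 = 18110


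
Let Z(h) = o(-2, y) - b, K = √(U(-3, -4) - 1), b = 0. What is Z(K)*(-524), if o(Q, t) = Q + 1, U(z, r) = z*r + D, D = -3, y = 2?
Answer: 524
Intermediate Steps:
U(z, r) = -3 + r*z (U(z, r) = z*r - 3 = r*z - 3 = -3 + r*z)
K = 2*√2 (K = √((-3 - 4*(-3)) - 1) = √((-3 + 12) - 1) = √(9 - 1) = √8 = 2*√2 ≈ 2.8284)
o(Q, t) = 1 + Q
Z(h) = -1 (Z(h) = (1 - 2) - 1*0 = -1 + 0 = -1)
Z(K)*(-524) = -1*(-524) = 524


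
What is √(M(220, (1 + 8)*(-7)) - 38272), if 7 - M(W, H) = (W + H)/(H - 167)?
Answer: I*√2024182390/230 ≈ 195.61*I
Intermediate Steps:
M(W, H) = 7 - (H + W)/(-167 + H) (M(W, H) = 7 - (W + H)/(H - 167) = 7 - (H + W)/(-167 + H))
√(M(220, (1 + 8)*(-7)) - 38272) = √((-1169 - 1*220 + 6*((1 + 8)*(-7)))/(-167 + (1 + 8)*(-7)) - 38272) = √((-1169 - 220 + 6*(9*(-7)))/(-167 + 9*(-7)) - 38272) = √((-1169 - 220 + 6*(-63))/(-167 - 63) - 38272) = √((-1169 - 220 - 378)/(-230) - 38272) = √(-1/230*(-1767) - 38272) = √(1767/230 - 38272) = √(-8800793/230) = I*√2024182390/230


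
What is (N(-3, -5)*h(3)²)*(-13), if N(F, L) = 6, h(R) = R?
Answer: -702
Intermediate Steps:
(N(-3, -5)*h(3)²)*(-13) = (6*3²)*(-13) = (6*9)*(-13) = 54*(-13) = -702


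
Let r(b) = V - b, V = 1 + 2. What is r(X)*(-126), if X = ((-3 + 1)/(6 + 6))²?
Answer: -749/2 ≈ -374.50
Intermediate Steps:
V = 3
X = 1/36 (X = (-2/12)² = (-2*1/12)² = (-⅙)² = 1/36 ≈ 0.027778)
r(b) = 3 - b
r(X)*(-126) = (3 - 1*1/36)*(-126) = (3 - 1/36)*(-126) = (107/36)*(-126) = -749/2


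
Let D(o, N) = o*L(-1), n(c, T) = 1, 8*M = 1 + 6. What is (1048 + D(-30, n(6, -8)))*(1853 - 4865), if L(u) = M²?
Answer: -24699153/8 ≈ -3.0874e+6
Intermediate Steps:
M = 7/8 (M = (1 + 6)/8 = (⅛)*7 = 7/8 ≈ 0.87500)
L(u) = 49/64 (L(u) = (7/8)² = 49/64)
D(o, N) = 49*o/64 (D(o, N) = o*(49/64) = 49*o/64)
(1048 + D(-30, n(6, -8)))*(1853 - 4865) = (1048 + (49/64)*(-30))*(1853 - 4865) = (1048 - 735/32)*(-3012) = (32801/32)*(-3012) = -24699153/8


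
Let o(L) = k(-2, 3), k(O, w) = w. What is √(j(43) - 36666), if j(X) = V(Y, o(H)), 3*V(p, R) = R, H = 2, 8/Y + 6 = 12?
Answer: I*√36665 ≈ 191.48*I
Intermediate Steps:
Y = 4/3 (Y = 8/(-6 + 12) = 8/6 = 8*(⅙) = 4/3 ≈ 1.3333)
o(L) = 3
V(p, R) = R/3
j(X) = 1 (j(X) = (⅓)*3 = 1)
√(j(43) - 36666) = √(1 - 36666) = √(-36665) = I*√36665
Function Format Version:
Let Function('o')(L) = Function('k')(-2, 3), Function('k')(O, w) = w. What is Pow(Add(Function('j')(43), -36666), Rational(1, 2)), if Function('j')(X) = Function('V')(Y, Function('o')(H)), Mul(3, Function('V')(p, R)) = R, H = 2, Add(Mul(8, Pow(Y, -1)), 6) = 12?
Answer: Mul(I, Pow(36665, Rational(1, 2))) ≈ Mul(191.48, I)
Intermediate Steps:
Y = Rational(4, 3) (Y = Mul(8, Pow(Add(-6, 12), -1)) = Mul(8, Pow(6, -1)) = Mul(8, Rational(1, 6)) = Rational(4, 3) ≈ 1.3333)
Function('o')(L) = 3
Function('V')(p, R) = Mul(Rational(1, 3), R)
Function('j')(X) = 1 (Function('j')(X) = Mul(Rational(1, 3), 3) = 1)
Pow(Add(Function('j')(43), -36666), Rational(1, 2)) = Pow(Add(1, -36666), Rational(1, 2)) = Pow(-36665, Rational(1, 2)) = Mul(I, Pow(36665, Rational(1, 2)))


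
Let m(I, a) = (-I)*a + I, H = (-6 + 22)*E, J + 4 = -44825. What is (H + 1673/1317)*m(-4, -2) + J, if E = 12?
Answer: -20698079/439 ≈ -47148.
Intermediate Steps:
J = -44829 (J = -4 - 44825 = -44829)
H = 192 (H = (-6 + 22)*12 = 16*12 = 192)
m(I, a) = I - I*a (m(I, a) = -I*a + I = I - I*a)
(H + 1673/1317)*m(-4, -2) + J = (192 + 1673/1317)*(-4*(1 - 1*(-2))) - 44829 = (192 + 1673*(1/1317))*(-4*(1 + 2)) - 44829 = (192 + 1673/1317)*(-4*3) - 44829 = (254537/1317)*(-12) - 44829 = -1018148/439 - 44829 = -20698079/439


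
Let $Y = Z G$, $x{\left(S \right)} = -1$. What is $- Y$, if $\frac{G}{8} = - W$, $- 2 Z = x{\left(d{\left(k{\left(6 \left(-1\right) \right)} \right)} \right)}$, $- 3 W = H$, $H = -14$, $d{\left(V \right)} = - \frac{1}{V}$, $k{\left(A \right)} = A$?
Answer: $\frac{56}{3} \approx 18.667$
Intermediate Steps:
$W = \frac{14}{3}$ ($W = \left(- \frac{1}{3}\right) \left(-14\right) = \frac{14}{3} \approx 4.6667$)
$Z = \frac{1}{2}$ ($Z = \left(- \frac{1}{2}\right) \left(-1\right) = \frac{1}{2} \approx 0.5$)
$G = - \frac{112}{3}$ ($G = 8 \left(\left(-1\right) \frac{14}{3}\right) = 8 \left(- \frac{14}{3}\right) = - \frac{112}{3} \approx -37.333$)
$Y = - \frac{56}{3}$ ($Y = \frac{1}{2} \left(- \frac{112}{3}\right) = - \frac{56}{3} \approx -18.667$)
$- Y = \left(-1\right) \left(- \frac{56}{3}\right) = \frac{56}{3}$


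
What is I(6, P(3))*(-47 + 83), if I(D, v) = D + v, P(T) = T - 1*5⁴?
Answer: -22176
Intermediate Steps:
P(T) = -625 + T (P(T) = T - 1*625 = T - 625 = -625 + T)
I(6, P(3))*(-47 + 83) = (6 + (-625 + 3))*(-47 + 83) = (6 - 622)*36 = -616*36 = -22176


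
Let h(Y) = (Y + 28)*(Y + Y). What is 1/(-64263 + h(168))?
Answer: 1/1593 ≈ 0.00062775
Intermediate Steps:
h(Y) = 2*Y*(28 + Y) (h(Y) = (28 + Y)*(2*Y) = 2*Y*(28 + Y))
1/(-64263 + h(168)) = 1/(-64263 + 2*168*(28 + 168)) = 1/(-64263 + 2*168*196) = 1/(-64263 + 65856) = 1/1593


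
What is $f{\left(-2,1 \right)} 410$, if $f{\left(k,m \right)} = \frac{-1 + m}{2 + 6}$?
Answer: $0$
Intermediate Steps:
$f{\left(k,m \right)} = - \frac{1}{8} + \frac{m}{8}$ ($f{\left(k,m \right)} = \frac{-1 + m}{8} = \left(-1 + m\right) \frac{1}{8} = - \frac{1}{8} + \frac{m}{8}$)
$f{\left(-2,1 \right)} 410 = \left(- \frac{1}{8} + \frac{1}{8} \cdot 1\right) 410 = \left(- \frac{1}{8} + \frac{1}{8}\right) 410 = 0 \cdot 410 = 0$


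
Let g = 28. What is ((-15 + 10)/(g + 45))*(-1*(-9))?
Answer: -45/73 ≈ -0.61644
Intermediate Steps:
((-15 + 10)/(g + 45))*(-1*(-9)) = ((-15 + 10)/(28 + 45))*(-1*(-9)) = -5/73*9 = -45/73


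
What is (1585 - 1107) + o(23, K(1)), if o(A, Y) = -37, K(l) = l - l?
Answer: 441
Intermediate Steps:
K(l) = 0
(1585 - 1107) + o(23, K(1)) = (1585 - 1107) - 37 = 478 - 37 = 441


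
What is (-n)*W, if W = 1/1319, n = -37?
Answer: 37/1319 ≈ 0.028052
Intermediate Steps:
W = 1/1319 ≈ 0.00075815
(-n)*W = -1*(-37)*(1/1319) = 37*(1/1319) = 37/1319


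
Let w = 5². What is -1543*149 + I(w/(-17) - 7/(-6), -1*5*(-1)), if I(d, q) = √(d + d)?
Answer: -229907 + I*√1581/51 ≈ -2.2991e+5 + 0.77964*I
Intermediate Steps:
w = 25
I(d, q) = √2*√d (I(d, q) = √(2*d) = √2*√d)
-1543*149 + I(w/(-17) - 7/(-6), -1*5*(-1)) = -1543*149 + √2*√(25/(-17) - 7/(-6)) = -229907 + √2*√(25*(-1/17) - 7*(-⅙)) = -229907 + √2*√(-25/17 + 7/6) = -229907 + √2*√(-31/102) = -229907 + √2*(I*√3162/102) = -229907 + I*√1581/51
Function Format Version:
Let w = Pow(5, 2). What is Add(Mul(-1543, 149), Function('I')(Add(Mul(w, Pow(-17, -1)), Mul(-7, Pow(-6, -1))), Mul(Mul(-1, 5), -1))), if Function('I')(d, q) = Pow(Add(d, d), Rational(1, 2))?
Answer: Add(-229907, Mul(Rational(1, 51), I, Pow(1581, Rational(1, 2)))) ≈ Add(-2.2991e+5, Mul(0.77964, I))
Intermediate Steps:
w = 25
Function('I')(d, q) = Mul(Pow(2, Rational(1, 2)), Pow(d, Rational(1, 2))) (Function('I')(d, q) = Pow(Mul(2, d), Rational(1, 2)) = Mul(Pow(2, Rational(1, 2)), Pow(d, Rational(1, 2))))
Add(Mul(-1543, 149), Function('I')(Add(Mul(w, Pow(-17, -1)), Mul(-7, Pow(-6, -1))), Mul(Mul(-1, 5), -1))) = Add(Mul(-1543, 149), Mul(Pow(2, Rational(1, 2)), Pow(Add(Mul(25, Pow(-17, -1)), Mul(-7, Pow(-6, -1))), Rational(1, 2)))) = Add(-229907, Mul(Pow(2, Rational(1, 2)), Pow(Add(Mul(25, Rational(-1, 17)), Mul(-7, Rational(-1, 6))), Rational(1, 2)))) = Add(-229907, Mul(Pow(2, Rational(1, 2)), Pow(Add(Rational(-25, 17), Rational(7, 6)), Rational(1, 2)))) = Add(-229907, Mul(Pow(2, Rational(1, 2)), Pow(Rational(-31, 102), Rational(1, 2)))) = Add(-229907, Mul(Pow(2, Rational(1, 2)), Mul(Rational(1, 102), I, Pow(3162, Rational(1, 2))))) = Add(-229907, Mul(Rational(1, 51), I, Pow(1581, Rational(1, 2))))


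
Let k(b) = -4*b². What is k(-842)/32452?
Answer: -708964/8113 ≈ -87.386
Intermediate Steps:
k(-842)/32452 = -4*(-842)²/32452 = -4*708964*(1/32452) = -2835856*1/32452 = -708964/8113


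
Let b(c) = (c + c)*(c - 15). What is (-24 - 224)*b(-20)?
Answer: -347200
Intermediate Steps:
b(c) = 2*c*(-15 + c) (b(c) = (2*c)*(-15 + c) = 2*c*(-15 + c))
(-24 - 224)*b(-20) = (-24 - 224)*(2*(-20)*(-15 - 20)) = -496*(-20)*(-35) = -248*1400 = -347200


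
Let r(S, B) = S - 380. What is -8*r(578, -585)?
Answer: -1584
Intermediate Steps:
r(S, B) = -380 + S
-8*r(578, -585) = -8*(-380 + 578) = -8*198 = -1584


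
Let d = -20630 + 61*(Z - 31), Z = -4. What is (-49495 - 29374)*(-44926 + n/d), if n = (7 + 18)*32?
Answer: 16132514982822/4553 ≈ 3.5433e+9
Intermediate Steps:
d = -22765 (d = -20630 + 61*(-4 - 31) = -20630 + 61*(-35) = -20630 - 2135 = -22765)
n = 800 (n = 25*32 = 800)
(-49495 - 29374)*(-44926 + n/d) = (-49495 - 29374)*(-44926 + 800/(-22765)) = -78869*(-44926 + 800*(-1/22765)) = -78869*(-44926 - 160/4553) = -78869*(-204548238/4553) = 16132514982822/4553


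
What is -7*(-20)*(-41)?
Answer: -5740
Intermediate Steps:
-7*(-20)*(-41) = 140*(-41) = -5740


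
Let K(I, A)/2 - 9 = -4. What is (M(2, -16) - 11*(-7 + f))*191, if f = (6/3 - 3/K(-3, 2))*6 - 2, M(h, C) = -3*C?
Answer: 33234/5 ≈ 6646.8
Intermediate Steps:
K(I, A) = 10 (K(I, A) = 18 + 2*(-4) = 18 - 8 = 10)
f = 41/5 (f = (6/3 - 3/10)*6 - 2 = (6*(⅓) - 3*⅒)*6 - 2 = (2 - 3/10)*6 - 2 = (17/10)*6 - 2 = 51/5 - 2 = 41/5 ≈ 8.2000)
(M(2, -16) - 11*(-7 + f))*191 = (-3*(-16) - 11*(-7 + 41/5))*191 = (48 - 11*6/5)*191 = (48 - 66/5)*191 = (174/5)*191 = 33234/5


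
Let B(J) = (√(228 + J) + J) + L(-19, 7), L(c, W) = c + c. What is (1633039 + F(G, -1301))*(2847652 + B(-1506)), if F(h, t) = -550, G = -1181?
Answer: 4646240002812 + 4897467*I*√142 ≈ 4.6462e+12 + 5.836e+7*I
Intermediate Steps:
L(c, W) = 2*c
B(J) = -38 + J + √(228 + J) (B(J) = (√(228 + J) + J) + 2*(-19) = (J + √(228 + J)) - 38 = -38 + J + √(228 + J))
(1633039 + F(G, -1301))*(2847652 + B(-1506)) = (1633039 - 550)*(2847652 + (-38 - 1506 + √(228 - 1506))) = 1632489*(2847652 + (-38 - 1506 + √(-1278))) = 1632489*(2847652 + (-38 - 1506 + 3*I*√142)) = 1632489*(2847652 + (-1544 + 3*I*√142)) = 1632489*(2846108 + 3*I*√142) = 4646240002812 + 4897467*I*√142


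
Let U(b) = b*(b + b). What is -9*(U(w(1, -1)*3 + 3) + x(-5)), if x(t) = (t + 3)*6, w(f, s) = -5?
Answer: -2484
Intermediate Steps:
x(t) = 18 + 6*t (x(t) = (3 + t)*6 = 18 + 6*t)
U(b) = 2*b² (U(b) = b*(2*b) = 2*b²)
-9*(U(w(1, -1)*3 + 3) + x(-5)) = -9*(2*(-5*3 + 3)² + (18 + 6*(-5))) = -9*(2*(-15 + 3)² + (18 - 30)) = -9*(2*(-12)² - 12) = -9*(2*144 - 12) = -9*(288 - 12) = -9*276 = -2484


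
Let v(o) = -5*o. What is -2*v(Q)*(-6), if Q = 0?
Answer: 0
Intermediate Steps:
-2*v(Q)*(-6) = -(-10)*0*(-6) = -2*0*(-6) = 0*(-6) = 0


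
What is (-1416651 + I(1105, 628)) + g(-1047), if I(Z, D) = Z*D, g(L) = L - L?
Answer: -722711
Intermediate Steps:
g(L) = 0
I(Z, D) = D*Z
(-1416651 + I(1105, 628)) + g(-1047) = (-1416651 + 628*1105) + 0 = (-1416651 + 693940) + 0 = -722711 + 0 = -722711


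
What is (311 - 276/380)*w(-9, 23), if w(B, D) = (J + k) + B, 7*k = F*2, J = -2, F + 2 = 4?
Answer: -2151748/665 ≈ -3235.7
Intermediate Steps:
F = 2 (F = -2 + 4 = 2)
k = 4/7 (k = (2*2)/7 = (⅐)*4 = 4/7 ≈ 0.57143)
w(B, D) = -10/7 + B (w(B, D) = (-2 + 4/7) + B = -10/7 + B)
(311 - 276/380)*w(-9, 23) = (311 - 276/380)*(-10/7 - 9) = (311 - 276*1/380)*(-73/7) = (311 - 69/95)*(-73/7) = (29476/95)*(-73/7) = -2151748/665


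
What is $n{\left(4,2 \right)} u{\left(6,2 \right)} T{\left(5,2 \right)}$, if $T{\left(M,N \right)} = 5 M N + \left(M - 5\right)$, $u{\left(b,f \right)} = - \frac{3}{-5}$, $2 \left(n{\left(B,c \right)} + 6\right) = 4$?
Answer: $-120$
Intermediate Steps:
$n{\left(B,c \right)} = -4$ ($n{\left(B,c \right)} = -6 + \frac{1}{2} \cdot 4 = -6 + 2 = -4$)
$u{\left(b,f \right)} = \frac{3}{5}$ ($u{\left(b,f \right)} = \left(-3\right) \left(- \frac{1}{5}\right) = \frac{3}{5}$)
$T{\left(M,N \right)} = -5 + M + 5 M N$ ($T{\left(M,N \right)} = 5 M N + \left(-5 + M\right) = -5 + M + 5 M N$)
$n{\left(4,2 \right)} u{\left(6,2 \right)} T{\left(5,2 \right)} = \left(-4\right) \frac{3}{5} \left(-5 + 5 + 5 \cdot 5 \cdot 2\right) = - \frac{12 \left(-5 + 5 + 50\right)}{5} = \left(- \frac{12}{5}\right) 50 = -120$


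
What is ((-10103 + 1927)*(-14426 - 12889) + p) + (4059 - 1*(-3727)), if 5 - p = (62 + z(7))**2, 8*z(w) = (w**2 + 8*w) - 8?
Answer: 14293103135/64 ≈ 2.2333e+8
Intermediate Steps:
z(w) = -1 + w + w**2/8 (z(w) = ((w**2 + 8*w) - 8)/8 = (-8 + w**2 + 8*w)/8 = -1 + w + w**2/8)
p = -351329/64 (p = 5 - (62 + (-1 + 7 + (1/8)*7**2))**2 = 5 - (62 + (-1 + 7 + (1/8)*49))**2 = 5 - (62 + (-1 + 7 + 49/8))**2 = 5 - (62 + 97/8)**2 = 5 - (593/8)**2 = 5 - 1*351649/64 = 5 - 351649/64 = -351329/64 ≈ -5489.5)
((-10103 + 1927)*(-14426 - 12889) + p) + (4059 - 1*(-3727)) = ((-10103 + 1927)*(-14426 - 12889) - 351329/64) + (4059 - 1*(-3727)) = (-8176*(-27315) - 351329/64) + (4059 + 3727) = (223327440 - 351329/64) + 7786 = 14292604831/64 + 7786 = 14293103135/64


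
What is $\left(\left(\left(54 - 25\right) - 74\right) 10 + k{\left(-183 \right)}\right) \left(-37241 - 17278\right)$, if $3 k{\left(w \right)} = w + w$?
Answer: $31184868$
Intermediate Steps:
$k{\left(w \right)} = \frac{2 w}{3}$ ($k{\left(w \right)} = \frac{w + w}{3} = \frac{2 w}{3}$)
$\left(\left(\left(54 - 25\right) - 74\right) 10 + k{\left(-183 \right)}\right) \left(-37241 - 17278\right) = \left(\left(\left(54 - 25\right) - 74\right) 10 + \frac{2}{3} \left(-183\right)\right) \left(-37241 - 17278\right) = \left(\left(29 - 74\right) 10 - 122\right) \left(-54519\right) = \left(\left(-45\right) 10 - 122\right) \left(-54519\right) = \left(-450 - 122\right) \left(-54519\right) = \left(-572\right) \left(-54519\right) = 31184868$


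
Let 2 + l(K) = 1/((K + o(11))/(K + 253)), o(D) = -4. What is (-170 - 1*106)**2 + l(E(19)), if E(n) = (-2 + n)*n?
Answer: 24300082/319 ≈ 76176.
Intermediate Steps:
E(n) = n*(-2 + n)
l(K) = -2 + (253 + K)/(-4 + K) (l(K) = -2 + 1/((K - 4)/(K + 253)) = -2 + 1/((-4 + K)/(253 + K)) = -2 + (253 + K)/(-4 + K))
(-170 - 1*106)**2 + l(E(19)) = (-170 - 1*106)**2 + (261 - 19*(-2 + 19))/(-4 + 19*(-2 + 19)) = (-170 - 106)**2 + (261 - 19*17)/(-4 + 19*17) = (-276)**2 + (261 - 1*323)/(-4 + 323) = 76176 + (261 - 323)/319 = 76176 + (1/319)*(-62) = 76176 - 62/319 = 24300082/319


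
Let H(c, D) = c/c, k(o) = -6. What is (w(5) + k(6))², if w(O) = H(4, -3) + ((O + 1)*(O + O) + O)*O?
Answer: 102400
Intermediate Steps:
H(c, D) = 1
w(O) = 1 + O*(O + 2*O*(1 + O)) (w(O) = 1 + ((O + 1)*(O + O) + O)*O = 1 + ((1 + O)*(2*O) + O)*O = 1 + (2*O*(1 + O) + O)*O = 1 + (O + 2*O*(1 + O))*O = 1 + O*(O + 2*O*(1 + O)))
(w(5) + k(6))² = ((1 + 2*5³ + 3*5²) - 6)² = ((1 + 2*125 + 3*25) - 6)² = ((1 + 250 + 75) - 6)² = (326 - 6)² = 320² = 102400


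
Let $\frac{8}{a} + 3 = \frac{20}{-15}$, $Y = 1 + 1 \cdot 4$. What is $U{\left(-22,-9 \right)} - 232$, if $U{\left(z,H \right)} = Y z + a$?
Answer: $- \frac{4470}{13} \approx -343.85$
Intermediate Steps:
$Y = 5$ ($Y = 1 + 4 = 5$)
$a = - \frac{24}{13}$ ($a = \frac{8}{-3 + \frac{20}{-15}} = \frac{8}{-3 + 20 \left(- \frac{1}{15}\right)} = \frac{8}{-3 - \frac{4}{3}} = \frac{8}{- \frac{13}{3}} = 8 \left(- \frac{3}{13}\right) = - \frac{24}{13} \approx -1.8462$)
$U{\left(z,H \right)} = - \frac{24}{13} + 5 z$ ($U{\left(z,H \right)} = 5 z - \frac{24}{13} = - \frac{24}{13} + 5 z$)
$U{\left(-22,-9 \right)} - 232 = \left(- \frac{24}{13} + 5 \left(-22\right)\right) - 232 = \left(- \frac{24}{13} - 110\right) - 232 = - \frac{1454}{13} - 232 = - \frac{4470}{13}$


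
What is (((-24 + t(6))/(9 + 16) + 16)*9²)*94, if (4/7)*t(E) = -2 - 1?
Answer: 5645781/50 ≈ 1.1292e+5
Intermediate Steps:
t(E) = -21/4 (t(E) = 7*(-2 - 1)/4 = (7/4)*(-3) = -21/4)
(((-24 + t(6))/(9 + 16) + 16)*9²)*94 = (((-24 - 21/4)/(9 + 16) + 16)*9²)*94 = ((-117/4/25 + 16)*81)*94 = ((-117/4*1/25 + 16)*81)*94 = ((-117/100 + 16)*81)*94 = ((1483/100)*81)*94 = (120123/100)*94 = 5645781/50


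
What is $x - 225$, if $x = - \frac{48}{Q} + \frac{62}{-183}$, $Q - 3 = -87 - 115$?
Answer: $- \frac{8197379}{36417} \approx -225.1$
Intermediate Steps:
$Q = -199$ ($Q = 3 - 202 = -199$)
$x = - \frac{3554}{36417}$ ($x = - \frac{48}{-199} + \frac{62}{-183} = \left(-48\right) \left(- \frac{1}{199}\right) + 62 \left(- \frac{1}{183}\right) = \frac{48}{199} - \frac{62}{183} = - \frac{3554}{36417} \approx -0.097592$)
$x - 225 = - \frac{3554}{36417} - 225 = - \frac{8197379}{36417}$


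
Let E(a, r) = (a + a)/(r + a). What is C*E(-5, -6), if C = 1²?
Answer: 10/11 ≈ 0.90909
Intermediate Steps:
E(a, r) = 2*a/(a + r) (E(a, r) = (2*a)/(a + r) = 2*a/(a + r))
C = 1
C*E(-5, -6) = 1*(2*(-5)/(-5 - 6)) = 1*(2*(-5)/(-11)) = 1*(2*(-5)*(-1/11)) = 1*(10/11) = 10/11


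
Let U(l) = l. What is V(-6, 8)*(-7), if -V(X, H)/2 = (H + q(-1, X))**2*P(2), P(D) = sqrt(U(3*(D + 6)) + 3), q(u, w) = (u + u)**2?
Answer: 6048*sqrt(3) ≈ 10475.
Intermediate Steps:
q(u, w) = 4*u**2 (q(u, w) = (2*u)**2 = 4*u**2)
P(D) = sqrt(21 + 3*D) (P(D) = sqrt(3*(D + 6) + 3) = sqrt(3*(6 + D) + 3) = sqrt((18 + 3*D) + 3) = sqrt(21 + 3*D))
V(X, H) = -6*sqrt(3)*(4 + H)**2 (V(X, H) = -2*(H + 4*(-1)**2)**2*sqrt(21 + 3*2) = -2*(H + 4*1)**2*sqrt(21 + 6) = -2*(H + 4)**2*sqrt(27) = -2*(4 + H)**2*3*sqrt(3) = -6*sqrt(3)*(4 + H)**2)
V(-6, 8)*(-7) = -6*sqrt(3)*(4 + 8)**2*(-7) = -6*sqrt(3)*12**2*(-7) = -6*sqrt(3)*144*(-7) = -864*sqrt(3)*(-7) = 6048*sqrt(3)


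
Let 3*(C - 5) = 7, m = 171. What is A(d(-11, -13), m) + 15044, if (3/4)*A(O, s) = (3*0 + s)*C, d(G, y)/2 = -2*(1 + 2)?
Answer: 16716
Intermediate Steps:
d(G, y) = -12 (d(G, y) = 2*(-2*(1 + 2)) = 2*(-2*3) = 2*(-6) = -12)
C = 22/3 (C = 5 + (⅓)*7 = 5 + 7/3 = 22/3 ≈ 7.3333)
A(O, s) = 88*s/9 (A(O, s) = 4*((3*0 + s)*(22/3))/3 = 4*((0 + s)*(22/3))/3 = 4*(s*(22/3))/3 = 4*(22*s/3)/3 = 88*s/9)
A(d(-11, -13), m) + 15044 = (88/9)*171 + 15044 = 1672 + 15044 = 16716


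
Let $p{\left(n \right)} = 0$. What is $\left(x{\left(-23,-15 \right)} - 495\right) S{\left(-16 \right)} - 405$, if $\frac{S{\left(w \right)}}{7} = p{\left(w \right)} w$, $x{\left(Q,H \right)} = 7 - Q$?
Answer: $-405$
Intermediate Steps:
$S{\left(w \right)} = 0$ ($S{\left(w \right)} = 7 \cdot 0 w = 7 \cdot 0 = 0$)
$\left(x{\left(-23,-15 \right)} - 495\right) S{\left(-16 \right)} - 405 = \left(\left(7 - -23\right) - 495\right) 0 - 405 = \left(\left(7 + 23\right) - 495\right) 0 - 405 = \left(30 - 495\right) 0 - 405 = \left(-465\right) 0 - 405 = 0 - 405 = -405$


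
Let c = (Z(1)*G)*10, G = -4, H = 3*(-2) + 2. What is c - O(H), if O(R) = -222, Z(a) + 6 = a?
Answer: 422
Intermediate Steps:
Z(a) = -6 + a
H = -4 (H = -6 + 2 = -4)
c = 200 (c = ((-6 + 1)*(-4))*10 = -5*(-4)*10 = 20*10 = 200)
c - O(H) = 200 - 1*(-222) = 200 + 222 = 422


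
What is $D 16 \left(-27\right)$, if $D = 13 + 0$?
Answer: $-5616$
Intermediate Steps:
$D = 13$
$D 16 \left(-27\right) = 13 \cdot 16 \left(-27\right) = 208 \left(-27\right) = -5616$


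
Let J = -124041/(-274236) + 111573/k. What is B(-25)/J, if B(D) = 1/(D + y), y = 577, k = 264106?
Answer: 3017807209/1457218028202 ≈ 0.0020709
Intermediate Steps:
B(D) = 1/(577 + D) (B(D) = 1/(D + 577) = 1/(577 + D))
J = 10559550929/12071228836 (J = -124041/(-274236) + 111573/264106 = -124041*(-1/274236) + 111573*(1/264106) = 41347/91412 + 111573/264106 = 10559550929/12071228836 ≈ 0.87477)
B(-25)/J = 1/((577 - 25)*(10559550929/12071228836)) = (12071228836/10559550929)/552 = (1/552)*(12071228836/10559550929) = 3017807209/1457218028202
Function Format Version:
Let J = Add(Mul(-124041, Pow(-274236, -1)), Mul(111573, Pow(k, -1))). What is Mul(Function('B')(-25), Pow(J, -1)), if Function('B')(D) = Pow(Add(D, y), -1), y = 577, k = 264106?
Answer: Rational(3017807209, 1457218028202) ≈ 0.0020709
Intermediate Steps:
Function('B')(D) = Pow(Add(577, D), -1) (Function('B')(D) = Pow(Add(D, 577), -1) = Pow(Add(577, D), -1))
J = Rational(10559550929, 12071228836) (J = Add(Mul(-124041, Pow(-274236, -1)), Mul(111573, Pow(264106, -1))) = Add(Mul(-124041, Rational(-1, 274236)), Mul(111573, Rational(1, 264106))) = Add(Rational(41347, 91412), Rational(111573, 264106)) = Rational(10559550929, 12071228836) ≈ 0.87477)
Mul(Function('B')(-25), Pow(J, -1)) = Mul(Pow(Add(577, -25), -1), Pow(Rational(10559550929, 12071228836), -1)) = Mul(Pow(552, -1), Rational(12071228836, 10559550929)) = Mul(Rational(1, 552), Rational(12071228836, 10559550929)) = Rational(3017807209, 1457218028202)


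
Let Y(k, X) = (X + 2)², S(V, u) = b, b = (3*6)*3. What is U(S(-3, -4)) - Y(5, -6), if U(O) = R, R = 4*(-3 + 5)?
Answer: -8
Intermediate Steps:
b = 54 (b = 18*3 = 54)
R = 8 (R = 4*2 = 8)
S(V, u) = 54
Y(k, X) = (2 + X)²
U(O) = 8
U(S(-3, -4)) - Y(5, -6) = 8 - (2 - 6)² = 8 - 1*(-4)² = 8 - 1*16 = 8 - 16 = -8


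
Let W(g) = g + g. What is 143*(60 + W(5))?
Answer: 10010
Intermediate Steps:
W(g) = 2*g
143*(60 + W(5)) = 143*(60 + 2*5) = 143*(60 + 10) = 143*70 = 10010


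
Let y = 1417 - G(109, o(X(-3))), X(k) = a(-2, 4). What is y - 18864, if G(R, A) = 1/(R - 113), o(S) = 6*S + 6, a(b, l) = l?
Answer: -69787/4 ≈ -17447.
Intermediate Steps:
X(k) = 4
o(S) = 6 + 6*S
G(R, A) = 1/(-113 + R)
y = 5669/4 (y = 1417 - 1/(-113 + 109) = 1417 - 1/(-4) = 1417 - 1*(-¼) = 1417 + ¼ = 5669/4 ≈ 1417.3)
y - 18864 = 5669/4 - 18864 = -69787/4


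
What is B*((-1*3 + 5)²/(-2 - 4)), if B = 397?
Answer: -794/3 ≈ -264.67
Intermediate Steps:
B*((-1*3 + 5)²/(-2 - 4)) = 397*((-1*3 + 5)²/(-2 - 4)) = 397*((-3 + 5)²/(-6)) = 397*(-⅙*2²) = 397*(-⅙*4) = 397*(-⅔) = -794/3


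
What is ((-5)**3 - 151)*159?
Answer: -43884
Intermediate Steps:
((-5)**3 - 151)*159 = (-125 - 151)*159 = -276*159 = -43884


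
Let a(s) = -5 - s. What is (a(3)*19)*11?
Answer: -1672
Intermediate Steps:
(a(3)*19)*11 = ((-5 - 1*3)*19)*11 = ((-5 - 3)*19)*11 = -8*19*11 = -152*11 = -1672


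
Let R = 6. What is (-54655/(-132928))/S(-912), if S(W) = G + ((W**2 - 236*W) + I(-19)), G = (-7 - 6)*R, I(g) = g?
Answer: 54655/139159531712 ≈ 3.9275e-7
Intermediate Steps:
G = -78 (G = (-7 - 6)*6 = -13*6 = -78)
S(W) = -97 + W**2 - 236*W (S(W) = -78 + ((W**2 - 236*W) - 19) = -78 + (-19 + W**2 - 236*W) = -97 + W**2 - 236*W)
(-54655/(-132928))/S(-912) = (-54655/(-132928))/(-97 + (-912)**2 - 236*(-912)) = (-54655*(-1/132928))/(-97 + 831744 + 215232) = (54655/132928)/1046879 = (54655/132928)*(1/1046879) = 54655/139159531712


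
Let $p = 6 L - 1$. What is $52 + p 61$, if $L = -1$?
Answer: $-375$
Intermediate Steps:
$p = -7$ ($p = 6 \left(-1\right) - 1 = -6 - 1 = -7$)
$52 + p 61 = 52 - 427 = -375$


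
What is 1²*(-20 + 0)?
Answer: -20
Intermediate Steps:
1²*(-20 + 0) = 1*(-20) = -20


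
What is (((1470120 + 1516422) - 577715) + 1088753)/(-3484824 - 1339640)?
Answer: -51435/70948 ≈ -0.72497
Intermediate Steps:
(((1470120 + 1516422) - 577715) + 1088753)/(-3484824 - 1339640) = ((2986542 - 577715) + 1088753)/(-4824464) = (2408827 + 1088753)*(-1/4824464) = 3497580*(-1/4824464) = -51435/70948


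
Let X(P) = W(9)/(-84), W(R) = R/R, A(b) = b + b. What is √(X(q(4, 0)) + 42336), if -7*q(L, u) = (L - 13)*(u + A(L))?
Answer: √74680683/42 ≈ 205.76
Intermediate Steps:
A(b) = 2*b
W(R) = 1
q(L, u) = -(-13 + L)*(u + 2*L)/7 (q(L, u) = -(L - 13)*(u + 2*L)/7 = -(-13 + L)*(u + 2*L)/7)
X(P) = -1/84 (X(P) = 1/(-84) = 1*(-1/84) = -1/84)
√(X(q(4, 0)) + 42336) = √(-1/84 + 42336) = √(3556223/84) = √74680683/42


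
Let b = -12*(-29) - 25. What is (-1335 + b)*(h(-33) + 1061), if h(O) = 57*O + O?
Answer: 863236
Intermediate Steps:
b = 323 (b = 348 - 25 = 323)
h(O) = 58*O
(-1335 + b)*(h(-33) + 1061) = (-1335 + 323)*(58*(-33) + 1061) = -1012*(-1914 + 1061) = -1012*(-853) = 863236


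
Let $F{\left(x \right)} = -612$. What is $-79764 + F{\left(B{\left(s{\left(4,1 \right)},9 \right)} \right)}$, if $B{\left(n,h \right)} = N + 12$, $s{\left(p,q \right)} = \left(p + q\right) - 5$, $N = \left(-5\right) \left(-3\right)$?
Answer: $-80376$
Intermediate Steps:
$N = 15$
$s{\left(p,q \right)} = -5 + p + q$
$B{\left(n,h \right)} = 27$ ($B{\left(n,h \right)} = 15 + 12 = 27$)
$-79764 + F{\left(B{\left(s{\left(4,1 \right)},9 \right)} \right)} = -79764 - 612 = -80376$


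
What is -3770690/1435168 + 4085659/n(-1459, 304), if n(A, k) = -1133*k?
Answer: -15987395879/1103387912 ≈ -14.489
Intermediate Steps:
-3770690/1435168 + 4085659/n(-1459, 304) = -3770690/1435168 + 4085659/((-1133*304)) = -3770690*1/1435168 + 4085659/(-344432) = -269335/102512 + 4085659*(-1/344432) = -269335/102512 - 4085659/344432 = -15987395879/1103387912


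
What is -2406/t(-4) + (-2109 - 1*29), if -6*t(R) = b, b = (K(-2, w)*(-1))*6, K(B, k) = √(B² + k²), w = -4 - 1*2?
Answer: -2138 - 1203*√10/10 ≈ -2518.4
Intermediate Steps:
w = -6 (w = -4 - 2 = -6)
b = -12*√10 (b = (√((-2)² + (-6)²)*(-1))*6 = (√(4 + 36)*(-1))*6 = (√40*(-1))*6 = ((2*√10)*(-1))*6 = -2*√10*6 = -12*√10 ≈ -37.947)
t(R) = 2*√10 (t(R) = -(-2)*√10 = 2*√10)
-2406/t(-4) + (-2109 - 1*29) = -2406*√10/20 + (-2109 - 1*29) = -1203*√10/10 + (-2109 - 29) = -1203*√10/10 - 2138 = -2138 - 1203*√10/10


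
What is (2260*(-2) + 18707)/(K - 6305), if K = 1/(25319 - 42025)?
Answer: -237008022/105331331 ≈ -2.2501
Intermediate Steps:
K = -1/16706 (K = 1/(-16706) = -1/16706 ≈ -5.9859e-5)
(2260*(-2) + 18707)/(K - 6305) = (2260*(-2) + 18707)/(-1/16706 - 6305) = (-4520 + 18707)/(-105331331/16706) = 14187*(-16706/105331331) = -237008022/105331331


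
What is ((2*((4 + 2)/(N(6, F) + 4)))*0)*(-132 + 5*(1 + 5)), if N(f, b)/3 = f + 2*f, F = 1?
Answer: 0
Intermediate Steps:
N(f, b) = 9*f (N(f, b) = 3*(f + 2*f) = 3*(3*f) = 9*f)
((2*((4 + 2)/(N(6, F) + 4)))*0)*(-132 + 5*(1 + 5)) = ((2*((4 + 2)/(9*6 + 4)))*0)*(-132 + 5*(1 + 5)) = ((2*(6/(54 + 4)))*0)*(-132 + 5*6) = ((2*(6/58))*0)*(-132 + 30) = ((2*(6*(1/58)))*0)*(-102) = ((2*(3/29))*0)*(-102) = ((6/29)*0)*(-102) = 0*(-102) = 0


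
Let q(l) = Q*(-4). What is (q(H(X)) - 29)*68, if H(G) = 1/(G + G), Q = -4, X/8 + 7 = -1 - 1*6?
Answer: -884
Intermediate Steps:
X = -112 (X = -56 + 8*(-1 - 1*6) = -56 + 8*(-1 - 6) = -56 + 8*(-7) = -56 - 56 = -112)
H(G) = 1/(2*G)
q(l) = 16 (q(l) = -4*(-4) = 16)
(q(H(X)) - 29)*68 = (16 - 29)*68 = -13*68 = -884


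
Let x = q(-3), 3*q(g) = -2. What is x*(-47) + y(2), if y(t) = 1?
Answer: 97/3 ≈ 32.333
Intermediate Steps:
q(g) = -⅔ (q(g) = (⅓)*(-2) = -⅔)
x = -⅔ ≈ -0.66667
x*(-47) + y(2) = -⅔*(-47) + 1 = 94/3 + 1 = 97/3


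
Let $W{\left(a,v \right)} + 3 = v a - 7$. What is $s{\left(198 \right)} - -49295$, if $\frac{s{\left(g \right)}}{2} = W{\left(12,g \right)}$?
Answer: $54027$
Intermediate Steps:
$W{\left(a,v \right)} = -10 + a v$ ($W{\left(a,v \right)} = -3 + \left(v a - 7\right) = -3 + \left(a v - 7\right) = -3 + \left(-7 + a v\right) = -10 + a v$)
$s{\left(g \right)} = -20 + 24 g$ ($s{\left(g \right)} = 2 \left(-10 + 12 g\right) = -20 + 24 g$)
$s{\left(198 \right)} - -49295 = \left(-20 + 24 \cdot 198\right) - -49295 = \left(-20 + 4752\right) + 49295 = 4732 + 49295 = 54027$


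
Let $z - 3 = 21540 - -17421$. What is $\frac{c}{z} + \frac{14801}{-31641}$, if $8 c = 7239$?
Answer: $- \frac{1461533371}{3287626464} \approx -0.44456$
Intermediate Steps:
$c = \frac{7239}{8}$ ($c = \frac{1}{8} \cdot 7239 = \frac{7239}{8} \approx 904.88$)
$z = 38964$ ($z = 3 + \left(21540 - -17421\right) = 3 + \left(21540 + 17421\right) = 3 + 38961 = 38964$)
$\frac{c}{z} + \frac{14801}{-31641} = \frac{7239}{8 \cdot 38964} + \frac{14801}{-31641} = \frac{7239}{8} \cdot \frac{1}{38964} + 14801 \left(- \frac{1}{31641}\right) = \frac{2413}{103904} - \frac{14801}{31641} = - \frac{1461533371}{3287626464}$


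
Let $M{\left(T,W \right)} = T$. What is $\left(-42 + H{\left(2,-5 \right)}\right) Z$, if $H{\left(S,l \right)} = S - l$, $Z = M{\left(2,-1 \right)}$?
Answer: $-70$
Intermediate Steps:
$Z = 2$
$\left(-42 + H{\left(2,-5 \right)}\right) Z = \left(-42 + \left(2 - -5\right)\right) 2 = \left(-42 + \left(2 + 5\right)\right) 2 = \left(-42 + 7\right) 2 = \left(-35\right) 2 = -70$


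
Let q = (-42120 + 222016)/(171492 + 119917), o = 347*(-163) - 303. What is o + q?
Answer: -16570501480/291409 ≈ -56863.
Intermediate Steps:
o = -56864 (o = -56561 - 303 = -56864)
q = 179896/291409 ≈ 0.61733
o + q = -56864 + 179896/291409 = -16570501480/291409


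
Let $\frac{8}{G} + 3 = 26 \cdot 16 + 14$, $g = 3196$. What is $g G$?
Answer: $\frac{25568}{427} \approx 59.878$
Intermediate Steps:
$G = \frac{8}{427}$ ($G = \frac{8}{-3 + \left(26 \cdot 16 + 14\right)} = \frac{8}{-3 + \left(416 + 14\right)} = \frac{8}{-3 + 430} = \frac{8}{427} \approx 0.018735$)
$g G = 3196 \cdot \frac{8}{427} = \frac{25568}{427}$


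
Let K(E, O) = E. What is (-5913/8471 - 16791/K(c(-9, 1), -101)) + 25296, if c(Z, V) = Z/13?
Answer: 1259187940/25413 ≈ 49549.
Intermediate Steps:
c(Z, V) = Z/13 (c(Z, V) = Z*(1/13) = Z/13)
(-5913/8471 - 16791/K(c(-9, 1), -101)) + 25296 = (-5913/8471 - 16791/((1/13)*(-9))) + 25296 = (-5913*1/8471 - 16791/(-9/13)) + 25296 = (-5913/8471 - 16791*(-13/9)) + 25296 = (-5913/8471 + 72761/3) + 25296 = 616340692/25413 + 25296 = 1259187940/25413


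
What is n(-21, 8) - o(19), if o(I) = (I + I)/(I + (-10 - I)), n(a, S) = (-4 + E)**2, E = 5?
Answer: 24/5 ≈ 4.8000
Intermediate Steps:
n(a, S) = 1 (n(a, S) = (-4 + 5)**2 = 1**2 = 1)
o(I) = -I/5 (o(I) = (2*I)/(-10) = (2*I)*(-1/10) = -I/5)
n(-21, 8) - o(19) = 1 - (-1)*19/5 = 1 - 1*(-19/5) = 1 + 19/5 = 24/5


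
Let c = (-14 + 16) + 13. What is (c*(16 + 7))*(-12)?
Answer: -4140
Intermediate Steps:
c = 15 (c = 2 + 13 = 15)
(c*(16 + 7))*(-12) = (15*(16 + 7))*(-12) = (15*23)*(-12) = 345*(-12) = -4140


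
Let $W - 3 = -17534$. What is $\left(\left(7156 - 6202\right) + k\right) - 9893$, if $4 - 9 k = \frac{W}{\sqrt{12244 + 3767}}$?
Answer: $- \frac{80447}{9} + \frac{17531 \sqrt{1779}}{48033} \approx -8923.2$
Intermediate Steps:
$W = -17531$ ($W = 3 - 17534 = -17531$)
$k = \frac{4}{9} + \frac{17531 \sqrt{1779}}{48033}$ ($k = \frac{4}{9} - \frac{\left(-17531\right) \frac{1}{\sqrt{12244 + 3767}}}{9} = \frac{4}{9} - \frac{\left(-17531\right) \frac{1}{\sqrt{16011}}}{9} = \frac{4}{9} - \frac{\left(-17531\right) \frac{1}{3 \sqrt{1779}}}{9} = \frac{4}{9} - \frac{\left(-17531\right) \frac{\sqrt{1779}}{5337}}{9} = \frac{4}{9} - \frac{\left(- \frac{17531}{5337}\right) \sqrt{1779}}{9} = \frac{4}{9} + \frac{17531 \sqrt{1779}}{48033} \approx 15.839$)
$\left(\left(7156 - 6202\right) + k\right) - 9893 = \left(\left(7156 - 6202\right) + \left(\frac{4}{9} + \frac{17531 \sqrt{1779}}{48033}\right)\right) - 9893 = \left(954 + \left(\frac{4}{9} + \frac{17531 \sqrt{1779}}{48033}\right)\right) - 9893 = \left(\frac{8590}{9} + \frac{17531 \sqrt{1779}}{48033}\right) - 9893 = - \frac{80447}{9} + \frac{17531 \sqrt{1779}}{48033}$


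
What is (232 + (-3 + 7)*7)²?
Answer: 67600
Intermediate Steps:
(232 + (-3 + 7)*7)² = (232 + 4*7)² = (232 + 28)² = 260² = 67600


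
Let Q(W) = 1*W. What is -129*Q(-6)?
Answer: 774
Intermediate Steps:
Q(W) = W
-129*Q(-6) = -129*(-6) = 774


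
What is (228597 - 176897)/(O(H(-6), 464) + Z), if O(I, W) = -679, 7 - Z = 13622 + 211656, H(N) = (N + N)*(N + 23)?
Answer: -1034/4519 ≈ -0.22881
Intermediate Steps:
H(N) = 2*N*(23 + N) (H(N) = (2*N)*(23 + N) = 2*N*(23 + N))
Z = -225271 (Z = 7 - (13622 + 211656) = 7 - 1*225278 = 7 - 225278 = -225271)
(228597 - 176897)/(O(H(-6), 464) + Z) = (228597 - 176897)/(-679 - 225271) = 51700/(-225950) = 51700*(-1/225950) = -1034/4519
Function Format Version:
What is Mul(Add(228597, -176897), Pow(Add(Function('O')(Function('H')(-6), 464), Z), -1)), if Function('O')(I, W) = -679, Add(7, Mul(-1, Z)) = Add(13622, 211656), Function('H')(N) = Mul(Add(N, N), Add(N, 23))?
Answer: Rational(-1034, 4519) ≈ -0.22881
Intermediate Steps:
Function('H')(N) = Mul(2, N, Add(23, N)) (Function('H')(N) = Mul(Mul(2, N), Add(23, N)) = Mul(2, N, Add(23, N)))
Z = -225271 (Z = Add(7, Mul(-1, Add(13622, 211656))) = Add(7, Mul(-1, 225278)) = Add(7, -225278) = -225271)
Mul(Add(228597, -176897), Pow(Add(Function('O')(Function('H')(-6), 464), Z), -1)) = Mul(Add(228597, -176897), Pow(Add(-679, -225271), -1)) = Mul(51700, Pow(-225950, -1)) = Mul(51700, Rational(-1, 225950)) = Rational(-1034, 4519)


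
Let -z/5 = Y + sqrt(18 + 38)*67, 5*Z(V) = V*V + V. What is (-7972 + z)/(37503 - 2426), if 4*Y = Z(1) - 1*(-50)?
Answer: -8035/35077 - 670*sqrt(14)/35077 ≈ -0.30054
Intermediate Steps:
Z(V) = V/5 + V**2/5 (Z(V) = (V*V + V)/5 = (V**2 + V)/5 = (V + V**2)/5 = V/5 + V**2/5)
Y = 63/5 (Y = ((1/5)*1*(1 + 1) - 1*(-50))/4 = ((1/5)*1*2 + 50)/4 = (2/5 + 50)/4 = (1/4)*(252/5) = 63/5 ≈ 12.600)
z = -63 - 670*sqrt(14) (z = -5*(63/5 + sqrt(18 + 38)*67) = -5*(63/5 + sqrt(56)*67) = -5*(63/5 + (2*sqrt(14))*67) = -5*(63/5 + 134*sqrt(14)) = -63 - 670*sqrt(14) ≈ -2569.9)
(-7972 + z)/(37503 - 2426) = (-7972 + (-63 - 670*sqrt(14)))/(37503 - 2426) = (-8035 - 670*sqrt(14))/35077 = (-8035 - 670*sqrt(14))*(1/35077) = -8035/35077 - 670*sqrt(14)/35077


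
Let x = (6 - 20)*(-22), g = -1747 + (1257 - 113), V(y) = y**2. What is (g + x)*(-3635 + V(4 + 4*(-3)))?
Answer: 1053445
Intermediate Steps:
g = -603 (g = -1747 + 1144 = -603)
x = 308 (x = -14*(-22) = 308)
(g + x)*(-3635 + V(4 + 4*(-3))) = (-603 + 308)*(-3635 + (4 + 4*(-3))**2) = -295*(-3635 + (4 - 12)**2) = -295*(-3635 + (-8)**2) = -295*(-3635 + 64) = -295*(-3571) = 1053445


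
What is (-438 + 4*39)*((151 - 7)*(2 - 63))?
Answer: 2477088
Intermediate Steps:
(-438 + 4*39)*((151 - 7)*(2 - 63)) = (-438 + 156)*(144*(-61)) = -282*(-8784) = 2477088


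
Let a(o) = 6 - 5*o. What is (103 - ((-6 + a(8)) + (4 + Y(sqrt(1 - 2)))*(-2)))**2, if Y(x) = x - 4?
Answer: 20445 + 572*I ≈ 20445.0 + 572.0*I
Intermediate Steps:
Y(x) = -4 + x
(103 - ((-6 + a(8)) + (4 + Y(sqrt(1 - 2)))*(-2)))**2 = (103 - ((-6 + (6 - 5*8)) + (4 + (-4 + sqrt(1 - 2)))*(-2)))**2 = (103 - ((-6 + (6 - 40)) + (4 + (-4 + sqrt(-1)))*(-2)))**2 = (103 - ((-6 - 34) + (4 + (-4 + I))*(-2)))**2 = (103 - (-40 + I*(-2)))**2 = (103 - (-40 - 2*I))**2 = (103 + (40 + 2*I))**2 = (143 + 2*I)**2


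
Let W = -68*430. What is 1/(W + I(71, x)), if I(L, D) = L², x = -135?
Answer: -1/24199 ≈ -4.1324e-5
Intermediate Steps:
W = -29240
1/(W + I(71, x)) = 1/(-29240 + 71²) = 1/(-29240 + 5041) = 1/(-24199) = -1/24199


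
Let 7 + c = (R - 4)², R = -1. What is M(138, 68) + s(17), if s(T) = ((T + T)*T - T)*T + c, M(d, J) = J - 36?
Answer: 9587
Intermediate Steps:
c = 18 (c = -7 + (-1 - 4)² = -7 + (-5)² = -7 + 25 = 18)
M(d, J) = -36 + J
s(T) = 18 + T*(-T + 2*T²) (s(T) = ((T + T)*T - T)*T + 18 = ((2*T)*T - T)*T + 18 = (2*T² - T)*T + 18 = (-T + 2*T²)*T + 18 = T*(-T + 2*T²) + 18 = 18 + T*(-T + 2*T²))
M(138, 68) + s(17) = (-36 + 68) + (18 - 1*17² + 2*17³) = 32 + (18 - 1*289 + 2*4913) = 32 + (18 - 289 + 9826) = 32 + 9555 = 9587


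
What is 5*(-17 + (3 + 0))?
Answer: -70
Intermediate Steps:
5*(-17 + (3 + 0)) = 5*(-17 + 3) = 5*(-14) = -70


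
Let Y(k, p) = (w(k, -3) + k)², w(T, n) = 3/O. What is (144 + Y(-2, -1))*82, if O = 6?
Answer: 23985/2 ≈ 11993.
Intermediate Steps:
w(T, n) = ½ (w(T, n) = 3/6 = 3*(⅙) = ½)
Y(k, p) = (½ + k)²
(144 + Y(-2, -1))*82 = (144 + (1 + 2*(-2))²/4)*82 = (144 + (1 - 4)²/4)*82 = (144 + (¼)*(-3)²)*82 = (144 + (¼)*9)*82 = (144 + 9/4)*82 = (585/4)*82 = 23985/2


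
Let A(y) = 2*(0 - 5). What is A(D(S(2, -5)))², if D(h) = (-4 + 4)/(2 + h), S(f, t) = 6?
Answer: 100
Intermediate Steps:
D(h) = 0 (D(h) = 0/(2 + h) = 0)
A(y) = -10 (A(y) = 2*(-5) = -10)
A(D(S(2, -5)))² = (-10)² = 100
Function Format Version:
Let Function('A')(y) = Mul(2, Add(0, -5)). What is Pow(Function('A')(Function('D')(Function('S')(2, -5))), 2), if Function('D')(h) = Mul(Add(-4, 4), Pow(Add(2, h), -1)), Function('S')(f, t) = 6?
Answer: 100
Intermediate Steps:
Function('D')(h) = 0 (Function('D')(h) = Mul(0, Pow(Add(2, h), -1)) = 0)
Function('A')(y) = -10 (Function('A')(y) = Mul(2, -5) = -10)
Pow(Function('A')(Function('D')(Function('S')(2, -5))), 2) = Pow(-10, 2) = 100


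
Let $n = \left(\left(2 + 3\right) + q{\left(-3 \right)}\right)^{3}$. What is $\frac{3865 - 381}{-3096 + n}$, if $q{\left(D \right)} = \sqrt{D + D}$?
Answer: $- \frac{10664524}{9398287} - \frac{240396 i \sqrt{6}}{9398287} \approx -1.1347 - 0.062655 i$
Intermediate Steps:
$q{\left(D \right)} = \sqrt{2} \sqrt{D}$ ($q{\left(D \right)} = \sqrt{2 D} = \sqrt{2} \sqrt{D}$)
$n = \left(5 + i \sqrt{6}\right)^{3}$ ($n = \left(\left(2 + 3\right) + \sqrt{2} \sqrt{-3}\right)^{3} = \left(5 + \sqrt{2} i \sqrt{3}\right)^{3} = \left(5 + i \sqrt{6}\right)^{3} \approx 35.0 + 169.01 i$)
$\frac{3865 - 381}{-3096 + n} = \frac{3865 - 381}{-3096 + \left(5 + i \sqrt{6}\right)^{3}} = \frac{3484}{-3096 + \left(5 + i \sqrt{6}\right)^{3}}$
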